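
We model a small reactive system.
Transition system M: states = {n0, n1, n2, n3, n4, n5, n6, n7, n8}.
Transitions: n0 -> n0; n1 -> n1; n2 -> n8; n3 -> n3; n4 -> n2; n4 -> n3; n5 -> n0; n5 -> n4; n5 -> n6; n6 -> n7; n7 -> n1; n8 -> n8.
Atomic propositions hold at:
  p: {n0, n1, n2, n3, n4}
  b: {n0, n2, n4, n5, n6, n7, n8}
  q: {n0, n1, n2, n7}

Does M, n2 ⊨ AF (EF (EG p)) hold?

No

EG p: greatest fixpoint, start Z0 = {n0, n1, n2, n3, n4}, keep only states in Sat with some successor in Z. Z1 = {n0, n1, n3, n4}; fixed.
Sat(EG p) = {n0, n1, n3, n4}
EF (EG p): least fixpoint, start Z0 = {n0, n1, n3, n4}, add states with some successor in Z. Z1 = {n0, n1, n3, n4, n5, n7}; Z2 = {n0, n1, n3, n4, n5, n6, n7}; fixed.
Sat(EF (EG p)) = {n0, n1, n3, n4, n5, n6, n7}
AF (EF (EG p)): least fixpoint, start Z0 = {n0, n1, n3, n4, n5, n6, n7}, add states with every successor in Z. Already a fixed point.
Sat(AF (EF (EG p))) = {n0, n1, n3, n4, n5, n6, n7}
n2 ∉ Sat(AF (EF (EG p))) = {n0, n1, n3, n4, n5, n6, n7}, so the formula does not hold at n2.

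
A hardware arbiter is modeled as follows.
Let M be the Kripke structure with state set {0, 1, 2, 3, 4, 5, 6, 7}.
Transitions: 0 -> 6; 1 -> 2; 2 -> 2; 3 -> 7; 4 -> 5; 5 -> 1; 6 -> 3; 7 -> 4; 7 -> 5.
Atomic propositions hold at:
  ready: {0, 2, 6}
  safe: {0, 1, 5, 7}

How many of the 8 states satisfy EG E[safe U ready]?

E[safe U ready]: least fixpoint, start Z0 = Sat(ready) = {0, 2, 6}, add states in Sat(safe) with some successor in Z. Z1 = {0, 1, 2, 6}; Z2 = {0, 1, 2, 5, 6}; Z3 = {0, 1, 2, 5, 6, 7}; fixed.
Sat(E[safe U ready]) = {0, 1, 2, 5, 6, 7}
EG E[safe U ready]: greatest fixpoint, start Z0 = {0, 1, 2, 5, 6, 7}, keep only states in Sat with some successor in Z. Z1 = {0, 1, 2, 5, 7}; Z2 = {1, 2, 5, 7}; fixed.
Sat(EG E[safe U ready]) = {1, 2, 5, 7}
|Sat(EG E[safe U ready])| = |{1, 2, 5, 7}| = 4.

4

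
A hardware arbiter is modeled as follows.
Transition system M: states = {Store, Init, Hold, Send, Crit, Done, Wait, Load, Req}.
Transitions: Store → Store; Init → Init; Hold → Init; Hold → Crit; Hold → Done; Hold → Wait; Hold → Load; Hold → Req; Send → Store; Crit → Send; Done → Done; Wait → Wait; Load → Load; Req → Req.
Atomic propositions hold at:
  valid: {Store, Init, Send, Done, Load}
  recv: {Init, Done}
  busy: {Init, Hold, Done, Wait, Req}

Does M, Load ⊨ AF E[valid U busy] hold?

No

E[valid U busy]: least fixpoint, start Z0 = Sat(busy) = {Init, Hold, Done, Wait, Req}, add states in Sat(valid) with some successor in Z. Already a fixed point.
Sat(E[valid U busy]) = {Init, Hold, Done, Wait, Req}
AF E[valid U busy]: least fixpoint, start Z0 = {Init, Hold, Done, Wait, Req}, add states with every successor in Z. Already a fixed point.
Sat(AF E[valid U busy]) = {Init, Hold, Done, Wait, Req}
Load ∉ Sat(AF E[valid U busy]) = {Init, Hold, Done, Wait, Req}, so the formula does not hold at Load.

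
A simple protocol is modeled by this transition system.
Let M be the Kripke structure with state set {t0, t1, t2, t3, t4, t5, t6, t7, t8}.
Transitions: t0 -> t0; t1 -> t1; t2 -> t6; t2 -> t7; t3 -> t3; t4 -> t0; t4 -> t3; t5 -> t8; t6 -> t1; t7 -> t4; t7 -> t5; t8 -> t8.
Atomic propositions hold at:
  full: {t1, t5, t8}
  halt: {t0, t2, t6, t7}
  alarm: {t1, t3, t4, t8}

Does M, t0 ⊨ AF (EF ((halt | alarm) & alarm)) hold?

Sat(halt | alarm) = {t0, t1, t2, t3, t4, t6, t7, t8}
Sat((halt | alarm) & alarm) = {t1, t3, t4, t8}
EF ((halt | alarm) & alarm): least fixpoint, start Z0 = {t1, t3, t4, t8}, add states with some successor in Z. Z1 = {t1, t3, t4, t5, t6, t7, t8}; Z2 = {t1, t2, t3, t4, t5, t6, t7, t8}; fixed.
Sat(EF ((halt | alarm) & alarm)) = {t1, t2, t3, t4, t5, t6, t7, t8}
AF (EF ((halt | alarm) & alarm)): least fixpoint, start Z0 = {t1, t2, t3, t4, t5, t6, t7, t8}, add states with every successor in Z. Already a fixed point.
Sat(AF (EF ((halt | alarm) & alarm))) = {t1, t2, t3, t4, t5, t6, t7, t8}
t0 ∉ Sat(AF (EF ((halt | alarm) & alarm))) = {t1, t2, t3, t4, t5, t6, t7, t8}, so the formula does not hold at t0.

No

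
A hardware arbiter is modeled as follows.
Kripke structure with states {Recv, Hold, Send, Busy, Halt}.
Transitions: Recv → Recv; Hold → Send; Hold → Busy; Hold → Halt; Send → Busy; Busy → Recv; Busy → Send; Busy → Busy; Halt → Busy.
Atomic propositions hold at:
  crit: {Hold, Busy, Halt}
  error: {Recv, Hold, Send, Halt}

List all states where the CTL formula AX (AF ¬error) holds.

{Hold, Send, Halt}

Sat(¬error) = {Busy}
AF ¬error: least fixpoint, start Z0 = {Busy}, add states with every successor in Z. Z1 = {Send, Busy, Halt}; Z2 = {Hold, Send, Busy, Halt}; fixed.
Sat(AF ¬error) = {Hold, Send, Busy, Halt}
Sat(AX (AF ¬error)) = {s : every successor in {Hold, Send, Busy, Halt}} = {Hold, Send, Halt}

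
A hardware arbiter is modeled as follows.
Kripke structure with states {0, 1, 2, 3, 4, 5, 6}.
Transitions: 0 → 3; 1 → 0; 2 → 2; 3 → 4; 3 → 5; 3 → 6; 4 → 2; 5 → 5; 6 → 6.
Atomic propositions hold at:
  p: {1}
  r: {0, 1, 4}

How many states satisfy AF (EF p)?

1

EF p: least fixpoint, start Z0 = {1}, add states with some successor in Z. Already a fixed point.
Sat(EF p) = {1}
AF (EF p): least fixpoint, start Z0 = {1}, add states with every successor in Z. Already a fixed point.
Sat(AF (EF p)) = {1}
|Sat(AF (EF p))| = |{1}| = 1.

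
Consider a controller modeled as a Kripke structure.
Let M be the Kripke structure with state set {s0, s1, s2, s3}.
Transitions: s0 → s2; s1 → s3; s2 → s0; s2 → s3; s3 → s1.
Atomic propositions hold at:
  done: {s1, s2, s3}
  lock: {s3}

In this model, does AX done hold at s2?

Sat(AX done) = {s : every successor in {s1, s2, s3}} = {s0, s1, s3}
s2 ∉ Sat(AX done) = {s0, s1, s3}, so the formula does not hold at s2.

No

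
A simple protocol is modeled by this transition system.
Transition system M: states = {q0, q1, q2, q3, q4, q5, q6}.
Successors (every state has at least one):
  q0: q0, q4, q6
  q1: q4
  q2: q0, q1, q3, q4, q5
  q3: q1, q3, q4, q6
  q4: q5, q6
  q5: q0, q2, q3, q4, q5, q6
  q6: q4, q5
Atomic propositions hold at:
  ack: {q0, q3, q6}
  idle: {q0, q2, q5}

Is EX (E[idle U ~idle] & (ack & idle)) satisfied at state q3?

No

Sat(~idle) = {q1, q3, q4, q6}
E[idle U ~idle]: least fixpoint, start Z0 = Sat(~idle) = {q1, q3, q4, q6}, add states in Sat(idle) with some successor in Z. Z1 = {q0, q1, q2, q3, q4, q5, q6}; fixed.
Sat(E[idle U ~idle]) = {q0, q1, q2, q3, q4, q5, q6}
Sat(ack & idle) = {q0}
Sat(E[idle U ~idle] & (ack & idle)) = {q0}
Sat(EX (E[idle U ~idle] & (ack & idle))) = {s : some successor in {q0}} = {q0, q2, q5}
q3 ∉ Sat(EX (E[idle U ~idle] & (ack & idle))) = {q0, q2, q5}, so the formula does not hold at q3.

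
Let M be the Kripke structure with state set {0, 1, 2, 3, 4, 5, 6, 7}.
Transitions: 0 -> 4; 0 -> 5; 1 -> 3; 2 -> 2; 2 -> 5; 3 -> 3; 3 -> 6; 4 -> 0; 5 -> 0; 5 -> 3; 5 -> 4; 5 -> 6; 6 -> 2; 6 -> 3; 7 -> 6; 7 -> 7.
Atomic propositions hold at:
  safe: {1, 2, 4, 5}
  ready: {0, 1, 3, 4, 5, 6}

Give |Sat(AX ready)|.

Sat(AX ready) = {s : every successor in {0, 1, 3, 4, 5, 6}} = {0, 1, 3, 4, 5}
|Sat(AX ready)| = |{0, 1, 3, 4, 5}| = 5.

5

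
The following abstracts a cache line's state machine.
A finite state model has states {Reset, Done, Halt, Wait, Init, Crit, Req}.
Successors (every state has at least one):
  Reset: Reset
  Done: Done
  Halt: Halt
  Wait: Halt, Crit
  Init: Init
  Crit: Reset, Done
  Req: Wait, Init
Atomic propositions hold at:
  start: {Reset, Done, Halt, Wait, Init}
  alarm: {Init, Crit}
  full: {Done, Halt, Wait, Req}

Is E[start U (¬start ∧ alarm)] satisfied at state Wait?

Sat(¬start) = {Crit, Req}
Sat(¬start ∧ alarm) = {Crit}
E[start U (¬start ∧ alarm)]: least fixpoint, start Z0 = Sat((¬start ∧ alarm)) = {Crit}, add states in Sat(start) with some successor in Z. Z1 = {Wait, Crit}; fixed.
Sat(E[start U (¬start ∧ alarm)]) = {Wait, Crit}
Wait ∈ Sat(E[start U (¬start ∧ alarm)]) = {Wait, Crit}, so the formula holds at Wait.

Yes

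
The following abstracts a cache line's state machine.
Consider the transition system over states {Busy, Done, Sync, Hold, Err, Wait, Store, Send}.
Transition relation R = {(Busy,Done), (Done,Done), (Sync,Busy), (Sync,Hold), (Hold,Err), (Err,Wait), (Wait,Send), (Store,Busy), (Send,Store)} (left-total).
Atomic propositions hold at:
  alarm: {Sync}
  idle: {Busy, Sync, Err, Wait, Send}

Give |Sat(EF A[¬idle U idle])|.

7

Sat(¬idle) = {Done, Hold, Store}
A[¬idle U idle]: least fixpoint, start Z0 = Sat(idle) = {Busy, Sync, Err, Wait, Send}, add states in Sat(¬idle) with every successor in Z. Z1 = {Busy, Sync, Hold, Err, Wait, Store, Send}; fixed.
Sat(A[¬idle U idle]) = {Busy, Sync, Hold, Err, Wait, Store, Send}
EF A[¬idle U idle]: least fixpoint, start Z0 = {Busy, Sync, Hold, Err, Wait, Store, Send}, add states with some successor in Z. Already a fixed point.
Sat(EF A[¬idle U idle]) = {Busy, Sync, Hold, Err, Wait, Store, Send}
|Sat(EF A[¬idle U idle])| = |{Busy, Sync, Hold, Err, Wait, Store, Send}| = 7.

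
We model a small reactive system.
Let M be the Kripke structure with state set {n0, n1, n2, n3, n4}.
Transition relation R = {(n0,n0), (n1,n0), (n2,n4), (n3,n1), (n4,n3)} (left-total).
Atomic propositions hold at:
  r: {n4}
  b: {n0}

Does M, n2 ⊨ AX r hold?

Yes

Sat(AX r) = {s : every successor in {n4}} = {n2}
n2 ∈ Sat(AX r) = {n2}, so the formula holds at n2.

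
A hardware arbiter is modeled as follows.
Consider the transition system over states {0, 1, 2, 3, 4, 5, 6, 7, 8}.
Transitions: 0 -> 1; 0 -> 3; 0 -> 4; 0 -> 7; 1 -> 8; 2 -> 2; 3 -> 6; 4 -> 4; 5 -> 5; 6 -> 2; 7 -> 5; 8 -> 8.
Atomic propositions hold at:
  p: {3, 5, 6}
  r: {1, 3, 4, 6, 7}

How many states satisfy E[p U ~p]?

8

Sat(~p) = {0, 1, 2, 4, 7, 8}
E[p U ~p]: least fixpoint, start Z0 = Sat(~p) = {0, 1, 2, 4, 7, 8}, add states in Sat(p) with some successor in Z. Z1 = {0, 1, 2, 4, 6, 7, 8}; Z2 = {0, 1, 2, 3, 4, 6, 7, 8}; fixed.
Sat(E[p U ~p]) = {0, 1, 2, 3, 4, 6, 7, 8}
|Sat(E[p U ~p])| = |{0, 1, 2, 3, 4, 6, 7, 8}| = 8.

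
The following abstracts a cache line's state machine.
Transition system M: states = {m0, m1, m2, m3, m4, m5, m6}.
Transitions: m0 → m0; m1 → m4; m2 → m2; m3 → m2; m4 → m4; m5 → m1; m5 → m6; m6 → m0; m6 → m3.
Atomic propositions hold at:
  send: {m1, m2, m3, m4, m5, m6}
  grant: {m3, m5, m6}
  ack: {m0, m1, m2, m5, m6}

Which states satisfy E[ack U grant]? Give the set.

E[ack U grant]: least fixpoint, start Z0 = Sat(grant) = {m3, m5, m6}, add states in Sat(ack) with some successor in Z. Already a fixed point.
Sat(E[ack U grant]) = {m3, m5, m6}

{m3, m5, m6}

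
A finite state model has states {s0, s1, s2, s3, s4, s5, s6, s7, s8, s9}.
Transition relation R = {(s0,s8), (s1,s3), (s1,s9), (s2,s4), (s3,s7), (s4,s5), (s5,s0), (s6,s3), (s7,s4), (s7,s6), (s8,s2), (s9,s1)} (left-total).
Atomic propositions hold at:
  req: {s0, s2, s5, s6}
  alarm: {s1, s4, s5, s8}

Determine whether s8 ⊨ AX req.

Sat(AX req) = {s : every successor in {s0, s2, s5, s6}} = {s4, s5, s8}
s8 ∈ Sat(AX req) = {s4, s5, s8}, so the formula holds at s8.

Yes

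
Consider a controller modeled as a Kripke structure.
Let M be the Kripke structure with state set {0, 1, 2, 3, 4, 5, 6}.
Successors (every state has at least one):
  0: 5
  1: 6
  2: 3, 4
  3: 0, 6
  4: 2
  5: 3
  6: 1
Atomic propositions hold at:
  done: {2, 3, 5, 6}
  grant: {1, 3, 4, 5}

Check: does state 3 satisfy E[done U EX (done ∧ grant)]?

Sat(done ∧ grant) = {3, 5}
Sat(EX (done ∧ grant)) = {s : some successor in {3, 5}} = {0, 2, 5}
E[done U EX (done ∧ grant)]: least fixpoint, start Z0 = Sat(EX (done ∧ grant)) = {0, 2, 5}, add states in Sat(done) with some successor in Z. Z1 = {0, 2, 3, 5}; fixed.
Sat(E[done U EX (done ∧ grant)]) = {0, 2, 3, 5}
3 ∈ Sat(E[done U EX (done ∧ grant)]) = {0, 2, 3, 5}, so the formula holds at 3.

Yes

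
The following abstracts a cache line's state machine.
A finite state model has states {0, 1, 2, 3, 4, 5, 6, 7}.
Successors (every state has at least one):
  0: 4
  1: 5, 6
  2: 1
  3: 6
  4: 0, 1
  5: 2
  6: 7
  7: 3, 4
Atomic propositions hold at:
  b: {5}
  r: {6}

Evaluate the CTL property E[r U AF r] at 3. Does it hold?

AF r: least fixpoint, start Z0 = {6}, add states with every successor in Z. Z1 = {3, 6}; fixed.
Sat(AF r) = {3, 6}
E[r U AF r]: least fixpoint, start Z0 = Sat(AF r) = {3, 6}, add states in Sat(r) with some successor in Z. Already a fixed point.
Sat(E[r U AF r]) = {3, 6}
3 ∈ Sat(E[r U AF r]) = {3, 6}, so the formula holds at 3.

Yes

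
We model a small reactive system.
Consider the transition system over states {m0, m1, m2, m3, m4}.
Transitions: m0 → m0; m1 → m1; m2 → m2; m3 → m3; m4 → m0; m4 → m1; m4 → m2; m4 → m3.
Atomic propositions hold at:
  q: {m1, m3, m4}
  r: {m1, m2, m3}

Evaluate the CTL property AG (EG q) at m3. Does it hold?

EG q: greatest fixpoint, start Z0 = {m1, m3, m4}, keep only states in Sat with some successor in Z. Already a fixed point.
Sat(EG q) = {m1, m3, m4}
AG (EG q): greatest fixpoint, start Z0 = {m1, m3, m4}, keep only states in Sat with every successor in Z. Z1 = {m1, m3}; fixed.
Sat(AG (EG q)) = {m1, m3}
m3 ∈ Sat(AG (EG q)) = {m1, m3}, so the formula holds at m3.

Yes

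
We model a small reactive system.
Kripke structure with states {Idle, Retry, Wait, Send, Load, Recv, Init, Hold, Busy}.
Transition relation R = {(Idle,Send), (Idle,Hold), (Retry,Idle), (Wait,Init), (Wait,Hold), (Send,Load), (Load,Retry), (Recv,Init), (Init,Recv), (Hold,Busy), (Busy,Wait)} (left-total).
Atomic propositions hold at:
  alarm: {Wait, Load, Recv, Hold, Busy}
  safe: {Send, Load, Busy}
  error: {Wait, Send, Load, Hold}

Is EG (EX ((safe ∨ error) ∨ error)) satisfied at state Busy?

Sat(safe ∨ error) = {Wait, Send, Load, Hold, Busy}
Sat((safe ∨ error) ∨ error) = {Wait, Send, Load, Hold, Busy}
Sat(EX ((safe ∨ error) ∨ error)) = {s : some successor in {Wait, Send, Load, Hold, Busy}} = {Idle, Wait, Send, Hold, Busy}
EG (EX ((safe ∨ error) ∨ error)): greatest fixpoint, start Z0 = {Idle, Wait, Send, Hold, Busy}, keep only states in Sat with some successor in Z. Z1 = {Idle, Wait, Hold, Busy}; fixed.
Sat(EG (EX ((safe ∨ error) ∨ error))) = {Idle, Wait, Hold, Busy}
Busy ∈ Sat(EG (EX ((safe ∨ error) ∨ error))) = {Idle, Wait, Hold, Busy}, so the formula holds at Busy.

Yes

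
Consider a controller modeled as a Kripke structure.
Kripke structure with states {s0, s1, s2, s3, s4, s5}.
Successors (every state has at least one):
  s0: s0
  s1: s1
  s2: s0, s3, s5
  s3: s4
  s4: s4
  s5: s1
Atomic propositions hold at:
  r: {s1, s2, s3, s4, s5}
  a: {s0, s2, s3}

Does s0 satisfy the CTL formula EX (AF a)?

AF a: least fixpoint, start Z0 = {s0, s2, s3}, add states with every successor in Z. Already a fixed point.
Sat(AF a) = {s0, s2, s3}
Sat(EX (AF a)) = {s : some successor in {s0, s2, s3}} = {s0, s2}
s0 ∈ Sat(EX (AF a)) = {s0, s2}, so the formula holds at s0.

Yes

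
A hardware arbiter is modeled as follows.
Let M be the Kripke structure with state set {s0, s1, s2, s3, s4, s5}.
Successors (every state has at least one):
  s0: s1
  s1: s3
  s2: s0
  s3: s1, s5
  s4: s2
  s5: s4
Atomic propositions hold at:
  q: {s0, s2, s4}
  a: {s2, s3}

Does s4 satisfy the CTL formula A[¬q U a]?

Sat(¬q) = {s1, s3, s5}
A[¬q U a]: least fixpoint, start Z0 = Sat(a) = {s2, s3}, add states in Sat(¬q) with every successor in Z. Z1 = {s1, s2, s3}; fixed.
Sat(A[¬q U a]) = {s1, s2, s3}
s4 ∉ Sat(A[¬q U a]) = {s1, s2, s3}, so the formula does not hold at s4.

No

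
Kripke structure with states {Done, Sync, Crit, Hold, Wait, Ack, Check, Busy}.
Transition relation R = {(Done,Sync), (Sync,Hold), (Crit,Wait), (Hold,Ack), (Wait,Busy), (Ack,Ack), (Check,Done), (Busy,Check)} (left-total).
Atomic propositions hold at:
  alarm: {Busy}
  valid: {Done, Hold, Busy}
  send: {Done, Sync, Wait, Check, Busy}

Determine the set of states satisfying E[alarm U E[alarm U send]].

{Done, Sync, Wait, Check, Busy}

E[alarm U send]: least fixpoint, start Z0 = Sat(send) = {Done, Sync, Wait, Check, Busy}, add states in Sat(alarm) with some successor in Z. Already a fixed point.
Sat(E[alarm U send]) = {Done, Sync, Wait, Check, Busy}
E[alarm U E[alarm U send]]: least fixpoint, start Z0 = Sat(E[alarm U send]) = {Done, Sync, Wait, Check, Busy}, add states in Sat(alarm) with some successor in Z. Already a fixed point.
Sat(E[alarm U E[alarm U send]]) = {Done, Sync, Wait, Check, Busy}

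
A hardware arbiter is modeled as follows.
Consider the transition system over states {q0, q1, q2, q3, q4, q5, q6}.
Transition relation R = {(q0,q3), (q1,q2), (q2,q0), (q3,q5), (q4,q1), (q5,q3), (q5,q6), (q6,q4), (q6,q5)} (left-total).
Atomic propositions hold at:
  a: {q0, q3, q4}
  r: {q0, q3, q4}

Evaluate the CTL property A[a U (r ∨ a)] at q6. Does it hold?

No

Sat(r ∨ a) = {q0, q3, q4}
A[a U (r ∨ a)]: least fixpoint, start Z0 = Sat((r ∨ a)) = {q0, q3, q4}, add states in Sat(a) with every successor in Z. Already a fixed point.
Sat(A[a U (r ∨ a)]) = {q0, q3, q4}
q6 ∉ Sat(A[a U (r ∨ a)]) = {q0, q3, q4}, so the formula does not hold at q6.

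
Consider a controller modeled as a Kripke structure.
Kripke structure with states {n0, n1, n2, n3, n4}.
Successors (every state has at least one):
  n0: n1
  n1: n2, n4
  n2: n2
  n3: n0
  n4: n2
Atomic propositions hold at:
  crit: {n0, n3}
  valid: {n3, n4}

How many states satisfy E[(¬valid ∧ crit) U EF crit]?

2

Sat(¬valid) = {n0, n1, n2}
Sat(¬valid ∧ crit) = {n0}
EF crit: least fixpoint, start Z0 = {n0, n3}, add states with some successor in Z. Already a fixed point.
Sat(EF crit) = {n0, n3}
E[(¬valid ∧ crit) U EF crit]: least fixpoint, start Z0 = Sat(EF crit) = {n0, n3}, add states in Sat(¬valid ∧ crit) with some successor in Z. Already a fixed point.
Sat(E[(¬valid ∧ crit) U EF crit]) = {n0, n3}
|Sat(E[(¬valid ∧ crit) U EF crit])| = |{n0, n3}| = 2.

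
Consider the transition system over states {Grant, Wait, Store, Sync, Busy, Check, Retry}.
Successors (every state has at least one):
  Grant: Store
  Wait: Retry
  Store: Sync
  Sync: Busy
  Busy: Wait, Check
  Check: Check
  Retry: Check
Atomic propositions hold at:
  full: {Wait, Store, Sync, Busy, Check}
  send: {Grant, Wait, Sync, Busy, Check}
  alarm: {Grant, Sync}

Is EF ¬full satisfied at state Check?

No

Sat(¬full) = {Grant, Retry}
EF ¬full: least fixpoint, start Z0 = {Grant, Retry}, add states with some successor in Z. Z1 = {Grant, Wait, Retry}; Z2 = {Grant, Wait, Busy, Retry}; Z3 = {Grant, Wait, Sync, Busy, Retry}; Z4 = {Grant, Wait, Store, Sync, Busy, Retry}; fixed.
Sat(EF ¬full) = {Grant, Wait, Store, Sync, Busy, Retry}
Check ∉ Sat(EF ¬full) = {Grant, Wait, Store, Sync, Busy, Retry}, so the formula does not hold at Check.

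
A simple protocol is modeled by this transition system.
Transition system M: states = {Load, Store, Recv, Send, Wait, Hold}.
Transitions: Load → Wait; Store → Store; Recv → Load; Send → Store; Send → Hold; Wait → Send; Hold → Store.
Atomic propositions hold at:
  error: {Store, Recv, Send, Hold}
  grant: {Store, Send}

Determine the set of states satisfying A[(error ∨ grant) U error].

Sat(error ∨ grant) = {Store, Recv, Send, Hold}
A[(error ∨ grant) U error]: least fixpoint, start Z0 = Sat(error) = {Store, Recv, Send, Hold}, add states in Sat(error ∨ grant) with every successor in Z. Already a fixed point.
Sat(A[(error ∨ grant) U error]) = {Store, Recv, Send, Hold}

{Store, Recv, Send, Hold}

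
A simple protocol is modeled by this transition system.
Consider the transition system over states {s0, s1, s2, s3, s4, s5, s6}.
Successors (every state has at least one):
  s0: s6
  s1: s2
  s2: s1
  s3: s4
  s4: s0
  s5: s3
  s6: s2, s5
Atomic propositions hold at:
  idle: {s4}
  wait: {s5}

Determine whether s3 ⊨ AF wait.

No

AF wait: least fixpoint, start Z0 = {s5}, add states with every successor in Z. Already a fixed point.
Sat(AF wait) = {s5}
s3 ∉ Sat(AF wait) = {s5}, so the formula does not hold at s3.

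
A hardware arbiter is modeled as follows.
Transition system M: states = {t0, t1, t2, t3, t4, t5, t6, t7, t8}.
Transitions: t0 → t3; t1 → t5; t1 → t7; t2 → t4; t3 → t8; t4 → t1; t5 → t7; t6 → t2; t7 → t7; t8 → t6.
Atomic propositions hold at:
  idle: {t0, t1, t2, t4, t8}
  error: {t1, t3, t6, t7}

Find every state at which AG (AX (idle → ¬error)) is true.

Sat(¬error) = {t0, t2, t4, t5, t8}
Sat(idle → ¬error) = {t0, t2, t3, t4, t5, t6, t7, t8}
Sat(AX (idle → ¬error)) = {s : every successor in {t0, t2, t3, t4, t5, t6, t7, t8}} = {t0, t1, t2, t3, t5, t6, t7, t8}
AG (AX (idle → ¬error)): greatest fixpoint, start Z0 = {t0, t1, t2, t3, t5, t6, t7, t8}, keep only states in Sat with every successor in Z. Z1 = {t0, t1, t3, t5, t6, t7, t8}; Z2 = {t0, t1, t3, t5, t7, t8}; Z3 = {t0, t1, t3, t5, t7}; Z4 = {t0, t1, t5, t7}; Z5 = {t1, t5, t7}; fixed.
Sat(AG (AX (idle → ¬error))) = {t1, t5, t7}

{t1, t5, t7}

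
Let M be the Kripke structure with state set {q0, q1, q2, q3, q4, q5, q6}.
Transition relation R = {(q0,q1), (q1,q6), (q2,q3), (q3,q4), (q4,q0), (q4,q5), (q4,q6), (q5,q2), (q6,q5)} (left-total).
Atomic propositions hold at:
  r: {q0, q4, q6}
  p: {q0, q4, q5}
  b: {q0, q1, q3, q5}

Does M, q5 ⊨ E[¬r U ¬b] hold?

Yes

Sat(¬r) = {q1, q2, q3, q5}
Sat(¬b) = {q2, q4, q6}
E[¬r U ¬b]: least fixpoint, start Z0 = Sat(¬b) = {q2, q4, q6}, add states in Sat(¬r) with some successor in Z. Z1 = {q1, q2, q3, q4, q5, q6}; fixed.
Sat(E[¬r U ¬b]) = {q1, q2, q3, q4, q5, q6}
q5 ∈ Sat(E[¬r U ¬b]) = {q1, q2, q3, q4, q5, q6}, so the formula holds at q5.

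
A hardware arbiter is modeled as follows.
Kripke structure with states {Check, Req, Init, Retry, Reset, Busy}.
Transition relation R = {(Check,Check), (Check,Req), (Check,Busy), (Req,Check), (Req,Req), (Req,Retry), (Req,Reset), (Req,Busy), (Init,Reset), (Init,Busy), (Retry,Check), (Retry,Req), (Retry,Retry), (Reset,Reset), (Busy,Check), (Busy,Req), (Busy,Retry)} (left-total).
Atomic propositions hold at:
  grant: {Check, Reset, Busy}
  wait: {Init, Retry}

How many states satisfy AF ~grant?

Sat(~grant) = {Req, Init, Retry}
AF ~grant: least fixpoint, start Z0 = {Req, Init, Retry}, add states with every successor in Z. Already a fixed point.
Sat(AF ~grant) = {Req, Init, Retry}
|Sat(AF ~grant)| = |{Req, Init, Retry}| = 3.

3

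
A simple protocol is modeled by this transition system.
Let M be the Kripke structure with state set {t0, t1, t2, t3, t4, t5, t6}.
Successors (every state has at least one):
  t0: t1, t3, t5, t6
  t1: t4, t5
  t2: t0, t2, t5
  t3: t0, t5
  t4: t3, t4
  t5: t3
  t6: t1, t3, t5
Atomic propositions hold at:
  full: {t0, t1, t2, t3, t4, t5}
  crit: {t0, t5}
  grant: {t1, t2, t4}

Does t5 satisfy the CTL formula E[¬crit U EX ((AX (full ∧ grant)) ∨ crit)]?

No

Sat(¬crit) = {t1, t2, t3, t4, t6}
Sat(full ∧ grant) = {t1, t2, t4}
Sat(AX (full ∧ grant)) = {s : every successor in {t1, t2, t4}} = ∅
Sat((AX (full ∧ grant)) ∨ crit) = {t0, t5}
Sat(EX ((AX (full ∧ grant)) ∨ crit)) = {s : some successor in {t0, t5}} = {t0, t1, t2, t3, t6}
E[¬crit U EX ((AX (full ∧ grant)) ∨ crit)]: least fixpoint, start Z0 = Sat(EX ((AX (full ∧ grant)) ∨ crit)) = {t0, t1, t2, t3, t6}, add states in Sat(¬crit) with some successor in Z. Z1 = {t0, t1, t2, t3, t4, t6}; fixed.
Sat(E[¬crit U EX ((AX (full ∧ grant)) ∨ crit)]) = {t0, t1, t2, t3, t4, t6}
t5 ∉ Sat(E[¬crit U EX ((AX (full ∧ grant)) ∨ crit)]) = {t0, t1, t2, t3, t4, t6}, so the formula does not hold at t5.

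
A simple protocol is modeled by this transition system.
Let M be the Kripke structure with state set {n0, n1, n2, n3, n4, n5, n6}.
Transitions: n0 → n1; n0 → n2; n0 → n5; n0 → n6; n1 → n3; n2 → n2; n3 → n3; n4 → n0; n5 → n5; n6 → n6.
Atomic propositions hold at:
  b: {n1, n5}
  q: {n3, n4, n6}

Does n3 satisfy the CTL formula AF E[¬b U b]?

Sat(¬b) = {n0, n2, n3, n4, n6}
E[¬b U b]: least fixpoint, start Z0 = Sat(b) = {n1, n5}, add states in Sat(¬b) with some successor in Z. Z1 = {n0, n1, n5}; Z2 = {n0, n1, n4, n5}; fixed.
Sat(E[¬b U b]) = {n0, n1, n4, n5}
AF E[¬b U b]: least fixpoint, start Z0 = {n0, n1, n4, n5}, add states with every successor in Z. Already a fixed point.
Sat(AF E[¬b U b]) = {n0, n1, n4, n5}
n3 ∉ Sat(AF E[¬b U b]) = {n0, n1, n4, n5}, so the formula does not hold at n3.

No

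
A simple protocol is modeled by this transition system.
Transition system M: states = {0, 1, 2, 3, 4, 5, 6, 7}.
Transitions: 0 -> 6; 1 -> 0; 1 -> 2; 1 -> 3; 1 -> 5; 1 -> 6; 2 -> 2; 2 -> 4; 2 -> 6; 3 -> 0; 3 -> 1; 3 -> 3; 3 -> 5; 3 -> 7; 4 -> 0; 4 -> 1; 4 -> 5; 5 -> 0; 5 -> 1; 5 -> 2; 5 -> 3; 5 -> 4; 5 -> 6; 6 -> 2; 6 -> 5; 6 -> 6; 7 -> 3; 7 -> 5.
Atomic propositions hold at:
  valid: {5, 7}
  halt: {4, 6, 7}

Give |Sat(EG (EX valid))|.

5

Sat(EX valid) = {s : some successor in {5, 7}} = {1, 3, 4, 6, 7}
EG (EX valid): greatest fixpoint, start Z0 = {1, 3, 4, 6, 7}, keep only states in Sat with some successor in Z. Already a fixed point.
Sat(EG (EX valid)) = {1, 3, 4, 6, 7}
|Sat(EG (EX valid))| = |{1, 3, 4, 6, 7}| = 5.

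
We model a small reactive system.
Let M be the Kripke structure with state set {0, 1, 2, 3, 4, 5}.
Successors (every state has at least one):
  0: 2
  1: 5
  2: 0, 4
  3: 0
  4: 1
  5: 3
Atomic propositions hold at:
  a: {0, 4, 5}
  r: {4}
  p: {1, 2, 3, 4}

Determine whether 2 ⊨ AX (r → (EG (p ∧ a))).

Sat(p ∧ a) = {4}
EG (p ∧ a): greatest fixpoint, start Z0 = {4}, keep only states in Sat with some successor in Z. Z1 = ∅; fixed.
Sat(EG (p ∧ a)) = ∅
Sat(r → (EG (p ∧ a))) = {0, 1, 2, 3, 5}
Sat(AX (r → (EG (p ∧ a)))) = {s : every successor in {0, 1, 2, 3, 5}} = {0, 1, 3, 4, 5}
2 ∉ Sat(AX (r → (EG (p ∧ a)))) = {0, 1, 3, 4, 5}, so the formula does not hold at 2.

No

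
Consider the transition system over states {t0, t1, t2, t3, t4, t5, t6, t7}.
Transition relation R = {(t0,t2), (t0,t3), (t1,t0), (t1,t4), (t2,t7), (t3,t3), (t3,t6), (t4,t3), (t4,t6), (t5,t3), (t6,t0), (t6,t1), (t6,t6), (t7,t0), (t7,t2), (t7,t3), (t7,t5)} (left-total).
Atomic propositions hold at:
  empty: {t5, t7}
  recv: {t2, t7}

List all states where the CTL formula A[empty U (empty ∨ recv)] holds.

Sat(empty ∨ recv) = {t2, t5, t7}
A[empty U (empty ∨ recv)]: least fixpoint, start Z0 = Sat((empty ∨ recv)) = {t2, t5, t7}, add states in Sat(empty) with every successor in Z. Already a fixed point.
Sat(A[empty U (empty ∨ recv)]) = {t2, t5, t7}

{t2, t5, t7}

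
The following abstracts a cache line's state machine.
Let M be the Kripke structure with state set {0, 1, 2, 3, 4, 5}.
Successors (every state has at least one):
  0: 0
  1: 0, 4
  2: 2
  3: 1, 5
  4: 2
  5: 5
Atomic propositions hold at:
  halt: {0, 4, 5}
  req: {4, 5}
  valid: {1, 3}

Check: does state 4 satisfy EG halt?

No

EG halt: greatest fixpoint, start Z0 = {0, 4, 5}, keep only states in Sat with some successor in Z. Z1 = {0, 5}; fixed.
Sat(EG halt) = {0, 5}
4 ∉ Sat(EG halt) = {0, 5}, so the formula does not hold at 4.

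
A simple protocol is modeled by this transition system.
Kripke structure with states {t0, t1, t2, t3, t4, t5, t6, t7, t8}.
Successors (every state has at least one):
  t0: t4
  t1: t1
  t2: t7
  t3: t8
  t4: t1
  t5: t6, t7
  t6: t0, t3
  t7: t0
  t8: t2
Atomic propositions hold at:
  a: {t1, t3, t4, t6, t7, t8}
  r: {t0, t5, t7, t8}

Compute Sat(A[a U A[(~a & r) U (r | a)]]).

{t0, t1, t3, t4, t5, t6, t7, t8}

Sat(~a) = {t0, t2, t5}
Sat(~a & r) = {t0, t5}
Sat(r | a) = {t0, t1, t3, t4, t5, t6, t7, t8}
A[(~a & r) U (r | a)]: least fixpoint, start Z0 = Sat((r | a)) = {t0, t1, t3, t4, t5, t6, t7, t8}, add states in Sat(~a & r) with every successor in Z. Already a fixed point.
Sat(A[(~a & r) U (r | a)]) = {t0, t1, t3, t4, t5, t6, t7, t8}
A[a U A[(~a & r) U (r | a)]]: least fixpoint, start Z0 = Sat(A[(~a & r) U (r | a)]) = {t0, t1, t3, t4, t5, t6, t7, t8}, add states in Sat(a) with every successor in Z. Already a fixed point.
Sat(A[a U A[(~a & r) U (r | a)]]) = {t0, t1, t3, t4, t5, t6, t7, t8}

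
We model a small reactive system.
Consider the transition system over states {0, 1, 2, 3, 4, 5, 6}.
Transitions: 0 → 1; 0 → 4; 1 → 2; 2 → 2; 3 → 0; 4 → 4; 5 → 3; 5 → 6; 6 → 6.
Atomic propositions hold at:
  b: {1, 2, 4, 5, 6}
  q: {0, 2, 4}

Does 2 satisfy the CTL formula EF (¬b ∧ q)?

No

Sat(¬b) = {0, 3}
Sat(¬b ∧ q) = {0}
EF (¬b ∧ q): least fixpoint, start Z0 = {0}, add states with some successor in Z. Z1 = {0, 3}; Z2 = {0, 3, 5}; fixed.
Sat(EF (¬b ∧ q)) = {0, 3, 5}
2 ∉ Sat(EF (¬b ∧ q)) = {0, 3, 5}, so the formula does not hold at 2.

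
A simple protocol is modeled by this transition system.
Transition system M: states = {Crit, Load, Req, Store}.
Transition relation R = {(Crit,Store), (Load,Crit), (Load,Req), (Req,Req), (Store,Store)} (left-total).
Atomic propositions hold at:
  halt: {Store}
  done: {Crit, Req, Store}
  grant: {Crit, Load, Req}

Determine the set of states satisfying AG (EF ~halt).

{Req}

Sat(~halt) = {Crit, Load, Req}
EF ~halt: least fixpoint, start Z0 = {Crit, Load, Req}, add states with some successor in Z. Already a fixed point.
Sat(EF ~halt) = {Crit, Load, Req}
AG (EF ~halt): greatest fixpoint, start Z0 = {Crit, Load, Req}, keep only states in Sat with every successor in Z. Z1 = {Load, Req}; Z2 = {Req}; fixed.
Sat(AG (EF ~halt)) = {Req}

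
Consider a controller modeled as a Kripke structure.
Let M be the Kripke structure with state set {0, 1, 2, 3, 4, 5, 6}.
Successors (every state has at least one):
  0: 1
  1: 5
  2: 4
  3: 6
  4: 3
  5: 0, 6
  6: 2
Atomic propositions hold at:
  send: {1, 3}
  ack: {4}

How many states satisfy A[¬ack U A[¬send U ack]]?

4

Sat(¬ack) = {0, 1, 2, 3, 5, 6}
Sat(¬send) = {0, 2, 4, 5, 6}
A[¬send U ack]: least fixpoint, start Z0 = Sat(ack) = {4}, add states in Sat(¬send) with every successor in Z. Z1 = {2, 4}; Z2 = {2, 4, 6}; fixed.
Sat(A[¬send U ack]) = {2, 4, 6}
A[¬ack U A[¬send U ack]]: least fixpoint, start Z0 = Sat(A[¬send U ack]) = {2, 4, 6}, add states in Sat(¬ack) with every successor in Z. Z1 = {2, 3, 4, 6}; fixed.
Sat(A[¬ack U A[¬send U ack]]) = {2, 3, 4, 6}
|Sat(A[¬ack U A[¬send U ack]])| = |{2, 3, 4, 6}| = 4.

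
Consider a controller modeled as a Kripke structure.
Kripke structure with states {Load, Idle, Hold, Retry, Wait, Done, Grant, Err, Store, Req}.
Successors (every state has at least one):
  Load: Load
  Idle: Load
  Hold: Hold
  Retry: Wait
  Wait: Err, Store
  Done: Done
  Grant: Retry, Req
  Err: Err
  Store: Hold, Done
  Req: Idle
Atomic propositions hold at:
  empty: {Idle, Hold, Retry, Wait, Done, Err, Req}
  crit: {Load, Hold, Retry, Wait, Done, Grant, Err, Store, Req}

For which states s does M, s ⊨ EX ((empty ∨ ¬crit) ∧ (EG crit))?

{Hold, Retry, Wait, Done, Grant, Err, Store}

Sat(¬crit) = {Idle}
Sat(empty ∨ ¬crit) = {Idle, Hold, Retry, Wait, Done, Err, Req}
EG crit: greatest fixpoint, start Z0 = {Load, Hold, Retry, Wait, Done, Grant, Err, Store, Req}, keep only states in Sat with some successor in Z. Z1 = {Load, Hold, Retry, Wait, Done, Grant, Err, Store}; fixed.
Sat(EG crit) = {Load, Hold, Retry, Wait, Done, Grant, Err, Store}
Sat((empty ∨ ¬crit) ∧ (EG crit)) = {Hold, Retry, Wait, Done, Err}
Sat(EX ((empty ∨ ¬crit) ∧ (EG crit))) = {s : some successor in {Hold, Retry, Wait, Done, Err}} = {Hold, Retry, Wait, Done, Grant, Err, Store}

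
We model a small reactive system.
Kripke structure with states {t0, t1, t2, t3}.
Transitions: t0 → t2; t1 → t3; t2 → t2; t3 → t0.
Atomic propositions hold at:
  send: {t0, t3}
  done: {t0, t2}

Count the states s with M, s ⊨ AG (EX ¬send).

2

Sat(¬send) = {t1, t2}
Sat(EX ¬send) = {s : some successor in {t1, t2}} = {t0, t2}
AG (EX ¬send): greatest fixpoint, start Z0 = {t0, t2}, keep only states in Sat with every successor in Z. Already a fixed point.
Sat(AG (EX ¬send)) = {t0, t2}
|Sat(AG (EX ¬send))| = |{t0, t2}| = 2.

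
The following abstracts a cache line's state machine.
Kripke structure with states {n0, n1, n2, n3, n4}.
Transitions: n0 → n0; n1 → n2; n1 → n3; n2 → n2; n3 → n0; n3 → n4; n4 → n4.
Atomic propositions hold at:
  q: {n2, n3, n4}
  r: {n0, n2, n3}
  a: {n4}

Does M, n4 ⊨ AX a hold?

Yes

Sat(AX a) = {s : every successor in {n4}} = {n4}
n4 ∈ Sat(AX a) = {n4}, so the formula holds at n4.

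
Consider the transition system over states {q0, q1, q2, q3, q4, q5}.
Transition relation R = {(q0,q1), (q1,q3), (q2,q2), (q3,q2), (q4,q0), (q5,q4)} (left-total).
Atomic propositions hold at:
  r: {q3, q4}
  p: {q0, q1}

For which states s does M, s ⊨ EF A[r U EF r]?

{q0, q1, q3, q4, q5}

EF r: least fixpoint, start Z0 = {q3, q4}, add states with some successor in Z. Z1 = {q1, q3, q4, q5}; Z2 = {q0, q1, q3, q4, q5}; fixed.
Sat(EF r) = {q0, q1, q3, q4, q5}
A[r U EF r]: least fixpoint, start Z0 = Sat(EF r) = {q0, q1, q3, q4, q5}, add states in Sat(r) with every successor in Z. Already a fixed point.
Sat(A[r U EF r]) = {q0, q1, q3, q4, q5}
EF A[r U EF r]: least fixpoint, start Z0 = {q0, q1, q3, q4, q5}, add states with some successor in Z. Already a fixed point.
Sat(EF A[r U EF r]) = {q0, q1, q3, q4, q5}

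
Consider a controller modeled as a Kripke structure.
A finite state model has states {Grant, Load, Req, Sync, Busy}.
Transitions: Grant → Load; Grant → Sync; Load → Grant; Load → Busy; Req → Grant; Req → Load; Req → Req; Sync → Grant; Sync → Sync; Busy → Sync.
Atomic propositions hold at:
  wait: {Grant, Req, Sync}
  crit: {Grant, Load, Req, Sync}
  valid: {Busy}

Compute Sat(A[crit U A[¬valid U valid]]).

Sat(¬valid) = {Grant, Load, Req, Sync}
A[¬valid U valid]: least fixpoint, start Z0 = Sat(valid) = {Busy}, add states in Sat(¬valid) with every successor in Z. Already a fixed point.
Sat(A[¬valid U valid]) = {Busy}
A[crit U A[¬valid U valid]]: least fixpoint, start Z0 = Sat(A[¬valid U valid]) = {Busy}, add states in Sat(crit) with every successor in Z. Already a fixed point.
Sat(A[crit U A[¬valid U valid]]) = {Busy}

{Busy}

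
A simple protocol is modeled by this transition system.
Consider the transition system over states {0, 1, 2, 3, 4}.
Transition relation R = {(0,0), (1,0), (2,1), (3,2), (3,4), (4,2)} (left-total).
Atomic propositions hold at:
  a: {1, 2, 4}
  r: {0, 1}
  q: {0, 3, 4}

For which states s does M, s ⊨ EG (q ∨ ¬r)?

{0}

Sat(¬r) = {2, 3, 4}
Sat(q ∨ ¬r) = {0, 2, 3, 4}
EG (q ∨ ¬r): greatest fixpoint, start Z0 = {0, 2, 3, 4}, keep only states in Sat with some successor in Z. Z1 = {0, 3, 4}; Z2 = {0, 3}; Z3 = {0}; fixed.
Sat(EG (q ∨ ¬r)) = {0}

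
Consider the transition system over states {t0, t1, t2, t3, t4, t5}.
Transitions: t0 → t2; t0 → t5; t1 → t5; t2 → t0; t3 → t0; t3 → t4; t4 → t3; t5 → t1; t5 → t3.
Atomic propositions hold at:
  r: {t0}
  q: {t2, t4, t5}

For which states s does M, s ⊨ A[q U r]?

{t0, t2}

A[q U r]: least fixpoint, start Z0 = Sat(r) = {t0}, add states in Sat(q) with every successor in Z. Z1 = {t0, t2}; fixed.
Sat(A[q U r]) = {t0, t2}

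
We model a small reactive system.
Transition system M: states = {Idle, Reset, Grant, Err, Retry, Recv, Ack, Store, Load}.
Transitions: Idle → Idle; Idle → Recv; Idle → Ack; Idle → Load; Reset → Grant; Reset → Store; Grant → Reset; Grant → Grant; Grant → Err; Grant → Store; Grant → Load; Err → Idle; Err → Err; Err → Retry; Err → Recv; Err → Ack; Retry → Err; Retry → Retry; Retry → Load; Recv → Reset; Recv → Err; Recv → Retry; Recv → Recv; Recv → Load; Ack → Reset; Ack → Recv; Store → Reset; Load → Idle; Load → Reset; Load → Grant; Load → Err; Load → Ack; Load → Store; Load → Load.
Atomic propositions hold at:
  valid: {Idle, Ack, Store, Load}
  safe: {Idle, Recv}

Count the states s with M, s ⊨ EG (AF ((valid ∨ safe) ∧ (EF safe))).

Sat(valid ∨ safe) = {Idle, Recv, Ack, Store, Load}
EF safe: least fixpoint, start Z0 = {Idle, Recv}, add states with some successor in Z. Z1 = {Idle, Err, Recv, Ack, Load}; Z2 = {Idle, Grant, Err, Retry, Recv, Ack, Load}; Z3 = {Idle, Reset, Grant, Err, Retry, Recv, Ack, Load}; Z4 = {Idle, Reset, Grant, Err, Retry, Recv, Ack, Store, Load}; fixed.
Sat(EF safe) = {Idle, Reset, Grant, Err, Retry, Recv, Ack, Store, Load}
Sat((valid ∨ safe) ∧ (EF safe)) = {Idle, Recv, Ack, Store, Load}
AF ((valid ∨ safe) ∧ (EF safe)): least fixpoint, start Z0 = {Idle, Recv, Ack, Store, Load}, add states with every successor in Z. Already a fixed point.
Sat(AF ((valid ∨ safe) ∧ (EF safe))) = {Idle, Recv, Ack, Store, Load}
EG (AF ((valid ∨ safe) ∧ (EF safe))): greatest fixpoint, start Z0 = {Idle, Recv, Ack, Store, Load}, keep only states in Sat with some successor in Z. Z1 = {Idle, Recv, Ack, Load}; fixed.
Sat(EG (AF ((valid ∨ safe) ∧ (EF safe)))) = {Idle, Recv, Ack, Load}
|Sat(EG (AF ((valid ∨ safe) ∧ (EF safe))))| = |{Idle, Recv, Ack, Load}| = 4.

4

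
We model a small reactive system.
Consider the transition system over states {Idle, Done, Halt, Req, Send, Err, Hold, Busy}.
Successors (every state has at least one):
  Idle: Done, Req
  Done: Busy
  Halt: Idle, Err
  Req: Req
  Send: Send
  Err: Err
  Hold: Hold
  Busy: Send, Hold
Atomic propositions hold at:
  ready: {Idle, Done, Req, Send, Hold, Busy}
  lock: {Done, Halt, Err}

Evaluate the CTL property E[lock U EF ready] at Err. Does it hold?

No

EF ready: least fixpoint, start Z0 = {Idle, Done, Req, Send, Hold, Busy}, add states with some successor in Z. Z1 = {Idle, Done, Halt, Req, Send, Hold, Busy}; fixed.
Sat(EF ready) = {Idle, Done, Halt, Req, Send, Hold, Busy}
E[lock U EF ready]: least fixpoint, start Z0 = Sat(EF ready) = {Idle, Done, Halt, Req, Send, Hold, Busy}, add states in Sat(lock) with some successor in Z. Already a fixed point.
Sat(E[lock U EF ready]) = {Idle, Done, Halt, Req, Send, Hold, Busy}
Err ∉ Sat(E[lock U EF ready]) = {Idle, Done, Halt, Req, Send, Hold, Busy}, so the formula does not hold at Err.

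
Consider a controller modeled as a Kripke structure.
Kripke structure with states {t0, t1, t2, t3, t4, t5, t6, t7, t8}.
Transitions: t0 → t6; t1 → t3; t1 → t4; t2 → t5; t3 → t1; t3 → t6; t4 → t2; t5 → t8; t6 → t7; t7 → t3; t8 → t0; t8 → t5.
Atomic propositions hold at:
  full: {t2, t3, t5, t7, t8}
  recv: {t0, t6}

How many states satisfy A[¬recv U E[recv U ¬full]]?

6

Sat(¬recv) = {t1, t2, t3, t4, t5, t7, t8}
Sat(¬full) = {t0, t1, t4, t6}
E[recv U ¬full]: least fixpoint, start Z0 = Sat(¬full) = {t0, t1, t4, t6}, add states in Sat(recv) with some successor in Z. Already a fixed point.
Sat(E[recv U ¬full]) = {t0, t1, t4, t6}
A[¬recv U E[recv U ¬full]]: least fixpoint, start Z0 = Sat(E[recv U ¬full]) = {t0, t1, t4, t6}, add states in Sat(¬recv) with every successor in Z. Z1 = {t0, t1, t3, t4, t6}; Z2 = {t0, t1, t3, t4, t6, t7}; fixed.
Sat(A[¬recv U E[recv U ¬full]]) = {t0, t1, t3, t4, t6, t7}
|Sat(A[¬recv U E[recv U ¬full]])| = |{t0, t1, t3, t4, t6, t7}| = 6.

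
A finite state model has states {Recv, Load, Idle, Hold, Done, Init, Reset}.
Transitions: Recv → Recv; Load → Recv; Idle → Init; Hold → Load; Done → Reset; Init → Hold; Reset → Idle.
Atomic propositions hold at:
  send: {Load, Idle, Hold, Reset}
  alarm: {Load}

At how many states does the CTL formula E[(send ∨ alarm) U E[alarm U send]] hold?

Sat(send ∨ alarm) = {Load, Idle, Hold, Reset}
E[alarm U send]: least fixpoint, start Z0 = Sat(send) = {Load, Idle, Hold, Reset}, add states in Sat(alarm) with some successor in Z. Already a fixed point.
Sat(E[alarm U send]) = {Load, Idle, Hold, Reset}
E[(send ∨ alarm) U E[alarm U send]]: least fixpoint, start Z0 = Sat(E[alarm U send]) = {Load, Idle, Hold, Reset}, add states in Sat(send ∨ alarm) with some successor in Z. Already a fixed point.
Sat(E[(send ∨ alarm) U E[alarm U send]]) = {Load, Idle, Hold, Reset}
|Sat(E[(send ∨ alarm) U E[alarm U send]])| = |{Load, Idle, Hold, Reset}| = 4.

4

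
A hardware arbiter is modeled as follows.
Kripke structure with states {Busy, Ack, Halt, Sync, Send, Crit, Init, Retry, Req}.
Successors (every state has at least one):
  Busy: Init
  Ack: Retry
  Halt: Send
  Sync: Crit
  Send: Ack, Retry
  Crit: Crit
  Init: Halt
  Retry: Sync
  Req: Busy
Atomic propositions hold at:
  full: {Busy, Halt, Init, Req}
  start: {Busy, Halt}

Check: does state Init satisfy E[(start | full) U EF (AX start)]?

Yes

Sat(start | full) = {Busy, Halt, Init, Req}
Sat(AX start) = {s : every successor in {Busy, Halt}} = {Init, Req}
EF (AX start): least fixpoint, start Z0 = {Init, Req}, add states with some successor in Z. Z1 = {Busy, Init, Req}; fixed.
Sat(EF (AX start)) = {Busy, Init, Req}
E[(start | full) U EF (AX start)]: least fixpoint, start Z0 = Sat(EF (AX start)) = {Busy, Init, Req}, add states in Sat(start | full) with some successor in Z. Already a fixed point.
Sat(E[(start | full) U EF (AX start)]) = {Busy, Init, Req}
Init ∈ Sat(E[(start | full) U EF (AX start)]) = {Busy, Init, Req}, so the formula holds at Init.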